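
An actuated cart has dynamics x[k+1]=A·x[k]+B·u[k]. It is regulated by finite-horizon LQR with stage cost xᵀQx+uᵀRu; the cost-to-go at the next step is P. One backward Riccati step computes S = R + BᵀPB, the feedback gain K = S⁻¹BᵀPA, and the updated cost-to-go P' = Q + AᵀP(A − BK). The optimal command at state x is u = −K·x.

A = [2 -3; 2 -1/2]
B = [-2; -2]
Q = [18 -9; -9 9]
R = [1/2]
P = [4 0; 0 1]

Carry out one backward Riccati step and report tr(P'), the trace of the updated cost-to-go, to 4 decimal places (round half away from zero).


BᵀP = [-8.0000 -2.0000]
S = R + BᵀPB = [1/2] + [20.0000] = [20.5000]
BᵀPA = [-20.0000 25.0000]
K = S⁻¹·BᵀPA = [-0.9756 1.2195]
A−BK = [0.0488 -0.5610; 0.0488 1.9390]
AᵀP(A−BK) = [0.4878 -0.6098; -0.6098 5.7622]
P' = Q + AᵀP(A−BK) = [18.4878 -9.6098; -9.6098 14.7622]
tr(P') = 33.2500

33.2500


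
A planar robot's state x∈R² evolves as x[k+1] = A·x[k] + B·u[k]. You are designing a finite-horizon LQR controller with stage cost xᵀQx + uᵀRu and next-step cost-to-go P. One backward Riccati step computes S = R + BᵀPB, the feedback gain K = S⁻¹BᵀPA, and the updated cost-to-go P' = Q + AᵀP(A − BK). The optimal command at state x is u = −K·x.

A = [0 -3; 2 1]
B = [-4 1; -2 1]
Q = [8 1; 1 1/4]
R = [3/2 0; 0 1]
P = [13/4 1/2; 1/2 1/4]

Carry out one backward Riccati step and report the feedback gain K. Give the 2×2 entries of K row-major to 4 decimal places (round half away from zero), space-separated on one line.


BᵀP = [-14.0000 -2.5000; 3.7500 0.7500]
S = R + BᵀPB = [3/2 0; 0 1] + [61.0000 -16.5000; -16.5000 4.5000] = [62.5000 -16.5000; -16.5000 5.5000]
BᵀPA = [-5.0000 39.5000; 1.5000 -10.5000]
K = S⁻¹·BᵀPA = [-0.0385 0.6154; 0.1573 -0.0629]
A−BK = [-0.3112 -0.4755; 1.7657 2.2937]
AᵀP(A−BK) = [0.5717 0.6713; 0.6713 1.5315]
P' = Q + AᵀP(A−BK) = [8.5717 1.6713; 1.6713 1.7815]
tr(P') = 10.3531

-0.0385 0.6154 0.1573 -0.0629


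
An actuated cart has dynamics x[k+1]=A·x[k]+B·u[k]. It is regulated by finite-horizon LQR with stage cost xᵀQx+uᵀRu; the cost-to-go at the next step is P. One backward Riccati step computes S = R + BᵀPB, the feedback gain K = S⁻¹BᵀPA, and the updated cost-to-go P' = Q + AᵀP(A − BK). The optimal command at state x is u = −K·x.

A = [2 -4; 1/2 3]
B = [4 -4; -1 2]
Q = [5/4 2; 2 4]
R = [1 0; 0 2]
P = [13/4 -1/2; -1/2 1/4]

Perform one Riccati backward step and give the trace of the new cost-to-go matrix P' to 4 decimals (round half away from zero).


BᵀP = [13.5000 -2.2500; -14.0000 2.5000]
S = R + BᵀPB = [1 0; 0 2] + [56.2500 -58.5000; -58.5000 61.0000] = [57.2500 -58.5000; -58.5000 63.0000]
BᵀPA = [25.8750 -60.7500; -26.7500 63.5000]
K = S⁻¹·BᵀPA = [0.3537 -0.6098; -0.0962 0.4417]
A−BK = [0.2005 0.2060; 1.0461 1.5068]
AᵀP(A−BK) = [0.3381 -0.0312; -0.0312 1.1572]
P' = Q + AᵀP(A−BK) = [1.5881 1.9688; 1.9688 5.1572]
tr(P') = 6.7453

6.7453


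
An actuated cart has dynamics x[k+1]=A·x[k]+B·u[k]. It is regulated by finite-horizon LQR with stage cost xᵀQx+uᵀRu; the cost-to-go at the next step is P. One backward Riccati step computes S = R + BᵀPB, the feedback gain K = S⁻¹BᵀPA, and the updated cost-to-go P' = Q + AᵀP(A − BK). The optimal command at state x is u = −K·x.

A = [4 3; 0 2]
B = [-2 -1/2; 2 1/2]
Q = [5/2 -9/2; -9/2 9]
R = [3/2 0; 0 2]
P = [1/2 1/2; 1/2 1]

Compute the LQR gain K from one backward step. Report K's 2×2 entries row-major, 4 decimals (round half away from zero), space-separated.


BᵀP = [0.0000 1.0000; 0.0000 0.2500]
S = R + BᵀPB = [3/2 0; 0 2] + [2.0000 0.5000; 0.5000 0.1250] = [3.5000 0.5000; 0.5000 2.1250]
BᵀPA = [0.0000 2.0000; 0.0000 0.5000]
K = S⁻¹·BᵀPA = [0.0000 0.5565; 0.0000 0.1043]
A−BK = [4.0000 4.1652; 0.0000 0.8348]
AᵀP(A−BK) = [8.0000 10.0000; 10.0000 13.3348]
P' = Q + AᵀP(A−BK) = [10.5000 5.5000; 5.5000 22.3348]
tr(P') = 32.8348

0.0000 0.5565 0.0000 0.1043


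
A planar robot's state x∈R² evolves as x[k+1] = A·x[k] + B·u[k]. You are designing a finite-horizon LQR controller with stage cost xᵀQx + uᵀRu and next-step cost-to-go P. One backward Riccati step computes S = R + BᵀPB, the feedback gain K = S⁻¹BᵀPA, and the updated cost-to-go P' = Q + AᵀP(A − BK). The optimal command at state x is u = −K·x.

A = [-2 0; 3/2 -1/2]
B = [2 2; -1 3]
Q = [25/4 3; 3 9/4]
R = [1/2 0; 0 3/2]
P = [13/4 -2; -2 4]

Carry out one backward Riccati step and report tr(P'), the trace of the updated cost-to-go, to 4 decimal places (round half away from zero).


9.1737

BᵀP = [8.5000 -8.0000; 0.5000 8.0000]
S = R + BᵀPB = [1/2 0; 0 3/2] + [25.0000 -7.0000; -7.0000 25.0000] = [25.5000 -7.0000; -7.0000 26.5000]
BᵀPA = [-29.0000 4.0000; 11.0000 -4.0000]
K = S⁻¹·BᵀPA = [-1.1033 0.1245; 0.1237 -0.1181]
A−BK = [-0.0407 -0.0128; 0.0257 -0.0213]
AᵀP(A−BK) = [0.6438 -0.0921; -0.0921 0.0299]
P' = Q + AᵀP(A−BK) = [6.8938 2.9079; 2.9079 2.2799]
tr(P') = 9.1737


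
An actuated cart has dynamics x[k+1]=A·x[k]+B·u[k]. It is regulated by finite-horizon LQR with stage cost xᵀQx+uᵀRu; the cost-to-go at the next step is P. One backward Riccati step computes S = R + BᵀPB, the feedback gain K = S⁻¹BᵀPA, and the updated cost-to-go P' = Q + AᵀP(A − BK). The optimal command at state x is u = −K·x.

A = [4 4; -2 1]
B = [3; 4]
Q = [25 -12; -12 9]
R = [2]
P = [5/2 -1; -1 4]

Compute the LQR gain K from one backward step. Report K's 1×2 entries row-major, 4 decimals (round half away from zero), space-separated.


-0.1860 0.4186

BᵀP = [3.5000 13.0000]
S = R + BᵀPB = [2] + [62.5000] = [64.5000]
BᵀPA = [-12.0000 27.0000]
K = S⁻¹·BᵀPA = [-0.1860 0.4186]
A−BK = [4.5581 2.7442; -1.2558 -0.6744]
AᵀP(A−BK) = [69.7674 41.0233; 41.0233 24.6977]
P' = Q + AᵀP(A−BK) = [94.7674 29.0233; 29.0233 33.6977]
tr(P') = 128.4651


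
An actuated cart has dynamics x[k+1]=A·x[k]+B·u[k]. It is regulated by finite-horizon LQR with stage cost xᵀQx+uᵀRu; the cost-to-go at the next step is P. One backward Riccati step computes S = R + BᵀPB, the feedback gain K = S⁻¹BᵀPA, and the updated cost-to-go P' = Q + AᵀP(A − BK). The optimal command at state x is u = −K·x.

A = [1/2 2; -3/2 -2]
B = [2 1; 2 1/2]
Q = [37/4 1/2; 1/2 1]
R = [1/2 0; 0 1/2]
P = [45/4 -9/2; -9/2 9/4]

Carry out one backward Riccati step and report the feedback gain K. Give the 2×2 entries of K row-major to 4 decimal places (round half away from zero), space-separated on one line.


-0.1174 0.1565 1.3930 2.9426

BᵀP = [13.5000 -4.5000; 9.0000 -3.3750]
S = R + BᵀPB = [1/2 0; 0 1/2] + [18.0000 11.2500; 11.2500 7.3125] = [18.5000 11.2500; 11.2500 7.8125]
BᵀPA = [13.5000 36.0000; 9.5625 24.7500]
K = S⁻¹·BᵀPA = [-0.1174 0.1565; 1.3930 2.9426]
A−BK = [-0.6583 -1.2557; -1.9617 -3.7843]
AᵀP(A−BK) = [2.8888 5.7483; 5.7483 11.5357]
P' = Q + AᵀP(A−BK) = [12.1388 6.2483; 6.2483 12.5357]
tr(P') = 24.6745


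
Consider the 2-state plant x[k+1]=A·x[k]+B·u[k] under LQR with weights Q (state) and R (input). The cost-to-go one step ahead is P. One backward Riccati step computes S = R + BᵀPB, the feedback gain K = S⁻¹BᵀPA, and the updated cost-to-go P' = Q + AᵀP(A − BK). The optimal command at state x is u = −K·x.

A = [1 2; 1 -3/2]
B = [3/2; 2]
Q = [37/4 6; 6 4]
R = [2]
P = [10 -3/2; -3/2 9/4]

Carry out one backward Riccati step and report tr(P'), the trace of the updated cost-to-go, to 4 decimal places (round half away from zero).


BᵀP = [12.0000 2.2500]
S = R + BᵀPB = [2] + [22.5000] = [24.5000]
BᵀPA = [14.2500 20.6250]
K = S⁻¹·BᵀPA = [0.5816 0.8418]
A−BK = [0.1276 0.7372; -0.1633 -3.1837]
AᵀP(A−BK) = [0.9617 3.8788; 3.8788 36.6996]
P' = Q + AᵀP(A−BK) = [10.2117 9.8788; 9.8788 40.6996]
tr(P') = 50.9114

50.9114


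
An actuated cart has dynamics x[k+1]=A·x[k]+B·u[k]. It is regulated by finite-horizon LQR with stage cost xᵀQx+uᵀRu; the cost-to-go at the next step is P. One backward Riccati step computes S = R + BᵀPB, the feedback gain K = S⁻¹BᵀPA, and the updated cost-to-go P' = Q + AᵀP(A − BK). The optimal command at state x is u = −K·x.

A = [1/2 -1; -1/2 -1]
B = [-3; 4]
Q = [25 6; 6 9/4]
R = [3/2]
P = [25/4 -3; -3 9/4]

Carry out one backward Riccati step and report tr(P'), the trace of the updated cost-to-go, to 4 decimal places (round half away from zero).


BᵀP = [-30.7500 18.0000]
S = R + BᵀPB = [3/2] + [164.2500] = [165.7500]
BᵀPA = [-24.3750 12.7500]
K = S⁻¹·BᵀPA = [-0.1471 0.0769]
A−BK = [0.0588 -0.7692; 0.0882 -1.3077]
AᵀP(A−BK) = [0.0404 -0.1250; -0.1250 1.5192]
P' = Q + AᵀP(A−BK) = [25.0404 5.8750; 5.8750 3.7692]
tr(P') = 28.8097

28.8097


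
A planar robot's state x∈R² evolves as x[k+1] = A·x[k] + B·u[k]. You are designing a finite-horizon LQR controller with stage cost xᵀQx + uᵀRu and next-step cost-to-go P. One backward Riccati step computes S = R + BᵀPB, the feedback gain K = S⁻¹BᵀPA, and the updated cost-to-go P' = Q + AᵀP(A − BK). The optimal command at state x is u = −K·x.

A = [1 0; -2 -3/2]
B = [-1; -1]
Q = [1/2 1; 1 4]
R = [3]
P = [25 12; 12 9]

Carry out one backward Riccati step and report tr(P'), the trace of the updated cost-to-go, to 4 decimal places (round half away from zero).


21.0738

BᵀP = [-37.0000 -21.0000]
S = R + BᵀPB = [3] + [58.0000] = [61.0000]
BᵀPA = [5.0000 31.5000]
K = S⁻¹·BᵀPA = [0.0820 0.5164]
A−BK = [1.0820 0.5164; -1.9180 -0.9836]
AᵀP(A−BK) = [12.5902 6.4180; 6.4180 3.9836]
P' = Q + AᵀP(A−BK) = [13.0902 7.4180; 7.4180 7.9836]
tr(P') = 21.0738


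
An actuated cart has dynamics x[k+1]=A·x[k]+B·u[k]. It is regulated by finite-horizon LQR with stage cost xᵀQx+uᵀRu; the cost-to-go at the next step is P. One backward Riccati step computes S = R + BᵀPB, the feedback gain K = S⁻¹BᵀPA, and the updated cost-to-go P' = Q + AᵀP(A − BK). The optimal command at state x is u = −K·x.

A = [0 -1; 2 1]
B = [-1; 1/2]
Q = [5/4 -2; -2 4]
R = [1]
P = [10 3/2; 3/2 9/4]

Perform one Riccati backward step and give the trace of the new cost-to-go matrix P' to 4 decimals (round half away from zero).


BᵀP = [-9.2500 -0.3750]
S = R + BᵀPB = [1] + [9.0625] = [10.0625]
BᵀPA = [-0.7500 8.8750]
K = S⁻¹·BᵀPA = [-0.0745 0.8820]
A−BK = [-0.0745 -0.1180; 2.0373 0.5590]
AᵀP(A−BK) = [8.9441 2.1615; 2.1615 1.4224]
P' = Q + AᵀP(A−BK) = [10.1941 0.1615; 0.1615 5.4224]
tr(P') = 15.6165

15.6165


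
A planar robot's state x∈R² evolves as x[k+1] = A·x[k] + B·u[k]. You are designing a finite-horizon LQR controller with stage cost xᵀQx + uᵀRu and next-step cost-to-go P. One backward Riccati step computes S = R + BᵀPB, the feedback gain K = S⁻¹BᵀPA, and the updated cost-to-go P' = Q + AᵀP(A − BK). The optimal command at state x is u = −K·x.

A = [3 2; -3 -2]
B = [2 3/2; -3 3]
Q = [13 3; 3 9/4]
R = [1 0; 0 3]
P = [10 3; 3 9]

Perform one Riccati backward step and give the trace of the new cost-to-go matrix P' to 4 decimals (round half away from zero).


BᵀP = [11.0000 -21.0000; 24.0000 31.5000]
S = R + BᵀPB = [1 0; 0 3] + [85.0000 -46.5000; -46.5000 130.5000] = [86.0000 -46.5000; -46.5000 133.5000]
BᵀPA = [96.0000 64.0000; -22.5000 -15.0000]
K = S⁻¹·BᵀPA = [1.2630 0.8420; 0.2714 0.1809]
A−BK = [0.0669 0.0446; -0.0251 -0.0167]
AᵀP(A−BK) = [1.8565 1.2377; 1.2377 0.8251]
P' = Q + AᵀP(A−BK) = [14.8565 4.2377; 4.2377 3.0751]
tr(P') = 17.9316

17.9316


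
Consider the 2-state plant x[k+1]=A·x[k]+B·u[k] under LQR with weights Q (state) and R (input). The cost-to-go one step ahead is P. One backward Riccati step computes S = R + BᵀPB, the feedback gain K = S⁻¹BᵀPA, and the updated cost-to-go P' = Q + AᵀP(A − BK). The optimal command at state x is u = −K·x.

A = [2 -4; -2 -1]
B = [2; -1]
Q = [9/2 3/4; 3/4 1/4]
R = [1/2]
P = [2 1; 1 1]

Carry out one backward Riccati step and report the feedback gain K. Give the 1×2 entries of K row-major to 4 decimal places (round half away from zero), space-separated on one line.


BᵀP = [3.0000 1.0000]
S = R + BᵀPB = [1/2] + [5.0000] = [5.5000]
BᵀPA = [4.0000 -13.0000]
K = S⁻¹·BᵀPA = [0.7273 -2.3636]
A−BK = [0.5455 0.7273; -1.2727 -3.3636]
AᵀP(A−BK) = [1.0909 1.4545; 1.4545 10.2727]
P' = Q + AᵀP(A−BK) = [5.5909 2.2045; 2.2045 10.5227]
tr(P') = 16.1136

0.7273 -2.3636


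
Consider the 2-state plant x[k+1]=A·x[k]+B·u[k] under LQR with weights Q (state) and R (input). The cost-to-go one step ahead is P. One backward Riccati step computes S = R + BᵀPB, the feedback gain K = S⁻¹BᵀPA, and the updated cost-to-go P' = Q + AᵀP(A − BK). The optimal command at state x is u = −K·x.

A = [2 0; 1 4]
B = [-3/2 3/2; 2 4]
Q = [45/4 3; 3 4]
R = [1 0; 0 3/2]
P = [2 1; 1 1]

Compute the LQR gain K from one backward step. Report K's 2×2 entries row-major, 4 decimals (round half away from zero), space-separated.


-0.5116 0.4800 0.5811 0.6400

BᵀP = [-1.0000 0.5000; 7.0000 5.5000]
S = R + BᵀPB = [1 0; 0 3/2] + [2.5000 0.5000; 0.5000 32.5000] = [3.5000 0.5000; 0.5000 34.0000]
BᵀPA = [-1.5000 2.0000; 19.5000 22.0000]
K = S⁻¹·BᵀPA = [-0.5116 0.4800; 0.5811 0.6400]
A−BK = [0.3611 -0.2400; -0.3011 0.4800]
AᵀP(A−BK) = [0.9021 0.2400; 0.2400 0.9600]
P' = Q + AᵀP(A−BK) = [12.1521 3.2400; 3.2400 4.9600]
tr(P') = 17.1121


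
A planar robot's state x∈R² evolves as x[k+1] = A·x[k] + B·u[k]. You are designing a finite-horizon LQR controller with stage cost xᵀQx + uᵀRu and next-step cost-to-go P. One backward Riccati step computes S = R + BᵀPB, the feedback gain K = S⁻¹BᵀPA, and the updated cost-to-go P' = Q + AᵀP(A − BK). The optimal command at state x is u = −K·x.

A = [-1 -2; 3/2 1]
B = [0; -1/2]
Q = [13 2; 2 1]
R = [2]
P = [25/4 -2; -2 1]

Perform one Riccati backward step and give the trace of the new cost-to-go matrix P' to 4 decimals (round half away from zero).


58.3611

BᵀP = [1.0000 -0.5000]
S = R + BᵀPB = [2] + [0.2500] = [2.2500]
BᵀPA = [-1.7500 -2.5000]
K = S⁻¹·BᵀPA = [-0.7778 -1.1111]
A−BK = [-1.0000 -2.0000; 1.1111 0.4444]
AᵀP(A−BK) = [13.1389 20.0556; 20.0556 31.2222]
P' = Q + AᵀP(A−BK) = [26.1389 22.0556; 22.0556 32.2222]
tr(P') = 58.3611


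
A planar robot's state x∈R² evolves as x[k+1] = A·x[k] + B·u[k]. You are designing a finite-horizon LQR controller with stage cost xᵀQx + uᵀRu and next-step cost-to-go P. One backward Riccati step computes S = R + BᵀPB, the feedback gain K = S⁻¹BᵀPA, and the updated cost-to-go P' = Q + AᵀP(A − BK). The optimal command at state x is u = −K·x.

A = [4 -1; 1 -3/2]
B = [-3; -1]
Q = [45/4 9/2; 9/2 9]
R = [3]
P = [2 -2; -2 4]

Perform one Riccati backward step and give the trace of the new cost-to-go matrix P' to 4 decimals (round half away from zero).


BᵀP = [-4.0000 2.0000]
S = R + BᵀPB = [3] + [10.0000] = [13.0000]
BᵀPA = [-14.0000 1.0000]
K = S⁻¹·BᵀPA = [-1.0769 0.0769]
A−BK = [0.7692 -0.7692; -0.0769 -1.4231]
AᵀP(A−BK) = [4.9231 1.0769; 1.0769 4.9231]
P' = Q + AᵀP(A−BK) = [16.1731 5.5769; 5.5769 13.9231]
tr(P') = 30.0962

30.0962


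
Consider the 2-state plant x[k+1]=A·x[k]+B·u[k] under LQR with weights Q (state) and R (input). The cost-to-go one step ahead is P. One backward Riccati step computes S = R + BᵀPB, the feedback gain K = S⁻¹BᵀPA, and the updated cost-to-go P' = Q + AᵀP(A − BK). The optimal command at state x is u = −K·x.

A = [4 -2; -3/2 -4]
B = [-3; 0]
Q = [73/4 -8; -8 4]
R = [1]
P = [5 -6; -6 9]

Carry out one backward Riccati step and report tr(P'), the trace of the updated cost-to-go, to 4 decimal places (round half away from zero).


59.6087

BᵀP = [-15.0000 18.0000]
S = R + BᵀPB = [1] + [45.0000] = [46.0000]
BᵀPA = [-87.0000 -42.0000]
K = S⁻¹·BᵀPA = [-1.8913 -0.9130]
A−BK = [-1.6739 -4.7391; -1.5000 -4.0000]
AᵀP(A−BK) = [7.7065 12.5652; 12.5652 29.6522]
P' = Q + AᵀP(A−BK) = [25.9565 4.5652; 4.5652 33.6522]
tr(P') = 59.6087


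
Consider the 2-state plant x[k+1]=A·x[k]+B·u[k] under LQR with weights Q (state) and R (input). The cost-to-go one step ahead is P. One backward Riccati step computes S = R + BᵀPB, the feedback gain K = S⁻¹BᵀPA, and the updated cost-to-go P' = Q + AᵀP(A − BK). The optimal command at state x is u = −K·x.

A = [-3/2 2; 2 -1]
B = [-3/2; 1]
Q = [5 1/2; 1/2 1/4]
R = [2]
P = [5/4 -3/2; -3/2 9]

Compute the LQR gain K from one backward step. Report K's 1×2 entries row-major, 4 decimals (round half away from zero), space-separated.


1.5051 -0.9829

BᵀP = [-3.3750 11.2500]
S = R + BᵀPB = [2] + [16.3125] = [18.3125]
BᵀPA = [27.5625 -18.0000]
K = S⁻¹·BᵀPA = [1.5051 -0.9829]
A−BK = [0.7577 0.5256; 0.4949 -0.0171]
AᵀP(A−BK) = [6.3276 -2.9078; -2.9078 2.3072]
P' = Q + AᵀP(A−BK) = [11.3276 -2.4078; -2.4078 2.5572]
tr(P') = 13.8848


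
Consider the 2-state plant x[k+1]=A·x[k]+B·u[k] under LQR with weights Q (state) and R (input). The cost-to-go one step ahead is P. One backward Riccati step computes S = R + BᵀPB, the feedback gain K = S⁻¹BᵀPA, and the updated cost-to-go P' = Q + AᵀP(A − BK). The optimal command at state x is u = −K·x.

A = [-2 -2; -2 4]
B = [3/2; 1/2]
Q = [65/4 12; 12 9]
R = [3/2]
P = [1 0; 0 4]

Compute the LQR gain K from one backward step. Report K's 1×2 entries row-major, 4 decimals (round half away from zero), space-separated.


-1.4737 1.0526

BᵀP = [1.5000 2.0000]
S = R + BᵀPB = [3/2] + [3.2500] = [4.7500]
BᵀPA = [-7.0000 5.0000]
K = S⁻¹·BᵀPA = [-1.4737 1.0526]
A−BK = [0.2105 -3.5789; -1.2632 3.4737]
AᵀP(A−BK) = [9.6842 -20.6316; -20.6316 62.7368]
P' = Q + AᵀP(A−BK) = [25.9342 -8.6316; -8.6316 71.7368]
tr(P') = 97.6711


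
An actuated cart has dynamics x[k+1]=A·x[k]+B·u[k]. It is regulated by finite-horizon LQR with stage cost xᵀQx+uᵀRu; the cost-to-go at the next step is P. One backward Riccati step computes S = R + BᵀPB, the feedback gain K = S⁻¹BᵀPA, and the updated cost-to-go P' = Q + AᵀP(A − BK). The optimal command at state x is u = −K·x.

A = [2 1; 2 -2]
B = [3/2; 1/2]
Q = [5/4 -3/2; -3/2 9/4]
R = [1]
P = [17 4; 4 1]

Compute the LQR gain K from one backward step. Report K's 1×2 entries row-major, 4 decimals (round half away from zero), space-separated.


BᵀP = [27.5000 6.5000]
S = R + BᵀPB = [1] + [44.5000] = [45.5000]
BᵀPA = [68.0000 14.5000]
K = S⁻¹·BᵀPA = [1.4945 0.3187]
A−BK = [-0.2418 0.5220; 1.2527 -2.1593]
AᵀP(A−BK) = [2.3736 0.3297; 0.3297 0.3791]
P' = Q + AᵀP(A−BK) = [3.6236 -1.1703; -1.1703 2.6291]
tr(P') = 6.2527

1.4945 0.3187


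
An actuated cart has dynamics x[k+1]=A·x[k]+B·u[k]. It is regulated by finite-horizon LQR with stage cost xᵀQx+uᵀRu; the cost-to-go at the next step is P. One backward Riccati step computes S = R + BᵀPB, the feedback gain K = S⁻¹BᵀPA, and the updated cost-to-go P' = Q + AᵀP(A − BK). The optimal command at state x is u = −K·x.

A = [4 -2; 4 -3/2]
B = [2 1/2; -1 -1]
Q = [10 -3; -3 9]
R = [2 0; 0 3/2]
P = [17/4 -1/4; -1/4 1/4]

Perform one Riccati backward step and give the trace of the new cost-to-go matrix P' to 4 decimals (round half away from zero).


35.2465

BᵀP = [8.7500 -0.7500; 2.3750 -0.3750]
S = R + BᵀPB = [2 0; 0 3/2] + [18.2500 5.1250; 5.1250 1.5625] = [20.2500 5.1250; 5.1250 3.0625]
BᵀPA = [32.0000 -16.3750; 8.0000 -4.1875]
K = S⁻¹·BᵀPA = [1.5944 -0.8024; -0.0559 -0.0245]
A−BK = [0.8392 -0.3829; 5.5385 -2.3269]
AᵀP(A−BK) = [13.4266 -6.1259; -6.1259 2.8199]
P' = Q + AᵀP(A−BK) = [23.4266 -9.1259; -9.1259 11.8199]
tr(P') = 35.2465


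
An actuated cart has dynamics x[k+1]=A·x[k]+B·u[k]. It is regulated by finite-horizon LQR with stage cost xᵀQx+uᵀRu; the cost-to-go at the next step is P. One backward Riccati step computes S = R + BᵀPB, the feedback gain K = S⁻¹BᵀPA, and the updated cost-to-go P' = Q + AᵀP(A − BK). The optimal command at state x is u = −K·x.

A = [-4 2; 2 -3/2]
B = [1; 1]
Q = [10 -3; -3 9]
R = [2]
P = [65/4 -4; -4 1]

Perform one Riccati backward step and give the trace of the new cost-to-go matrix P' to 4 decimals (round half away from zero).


BᵀP = [12.2500 -3.0000]
S = R + BᵀPB = [2] + [9.2500] = [11.2500]
BᵀPA = [-55.0000 29.0000]
K = S⁻¹·BᵀPA = [-4.8889 2.5778]
A−BK = [0.8889 -0.5778; 6.8889 -4.0778]
AᵀP(A−BK) = [59.1111 -31.2222; -31.2222 16.4944]
P' = Q + AᵀP(A−BK) = [69.1111 -34.2222; -34.2222 25.4944]
tr(P') = 94.6056

94.6056


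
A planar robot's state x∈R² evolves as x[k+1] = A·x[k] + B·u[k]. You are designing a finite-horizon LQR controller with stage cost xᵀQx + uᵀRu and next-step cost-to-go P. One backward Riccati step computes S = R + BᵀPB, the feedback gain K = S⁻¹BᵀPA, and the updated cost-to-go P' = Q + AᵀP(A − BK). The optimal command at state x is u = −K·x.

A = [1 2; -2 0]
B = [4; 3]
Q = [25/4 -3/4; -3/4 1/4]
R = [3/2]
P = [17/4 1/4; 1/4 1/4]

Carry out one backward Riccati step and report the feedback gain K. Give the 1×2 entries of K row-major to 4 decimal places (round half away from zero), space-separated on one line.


0.1833 0.4566

BᵀP = [17.7500 1.7500]
S = R + BᵀPB = [3/2] + [76.2500] = [77.7500]
BᵀPA = [14.2500 35.5000]
K = S⁻¹·BᵀPA = [0.1833 0.4566]
A−BK = [0.2669 0.1736; -2.5498 -1.3698]
AᵀP(A−BK) = [1.6383 0.9936; 0.9936 0.7910]
P' = Q + AᵀP(A−BK) = [7.8883 0.2436; 0.2436 1.0410]
tr(P') = 8.9293


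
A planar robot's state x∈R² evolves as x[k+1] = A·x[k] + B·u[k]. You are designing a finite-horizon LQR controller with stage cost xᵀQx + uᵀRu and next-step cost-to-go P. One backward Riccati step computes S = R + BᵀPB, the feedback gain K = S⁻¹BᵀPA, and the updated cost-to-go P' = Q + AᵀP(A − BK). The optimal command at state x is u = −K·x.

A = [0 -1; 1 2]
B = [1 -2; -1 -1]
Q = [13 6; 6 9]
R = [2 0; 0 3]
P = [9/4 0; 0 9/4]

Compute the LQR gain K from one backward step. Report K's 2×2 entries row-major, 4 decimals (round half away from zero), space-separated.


-0.4240 -1.0985 -0.2248 -0.1734

BᵀP = [2.2500 -2.2500; -4.5000 -2.2500]
S = R + BᵀPB = [2 0; 0 3] + [4.5000 -2.2500; -2.2500 11.2500] = [6.5000 -2.2500; -2.2500 14.2500]
BᵀPA = [-2.2500 -6.7500; -2.2500 0.0000]
K = S⁻¹·BᵀPA = [-0.4240 -1.0985; -0.2248 -0.1734]
A−BK = [-0.0257 -0.2484; 0.3512 0.7281]
AᵀP(A−BK) = [0.7901 1.6381; 1.6381 3.8351]
P' = Q + AᵀP(A−BK) = [13.7901 7.6381; 7.6381 12.8351]
tr(P') = 26.6253


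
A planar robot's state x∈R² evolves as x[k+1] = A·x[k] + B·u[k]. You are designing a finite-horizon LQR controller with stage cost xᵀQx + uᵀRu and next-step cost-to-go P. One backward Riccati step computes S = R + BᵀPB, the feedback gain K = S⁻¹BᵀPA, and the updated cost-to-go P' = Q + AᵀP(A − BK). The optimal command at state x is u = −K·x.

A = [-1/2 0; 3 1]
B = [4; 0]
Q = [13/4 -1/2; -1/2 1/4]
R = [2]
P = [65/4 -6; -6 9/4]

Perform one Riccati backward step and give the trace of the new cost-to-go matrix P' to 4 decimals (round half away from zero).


BᵀP = [65.0000 -24.0000]
S = R + BᵀPB = [2] + [260.0000] = [262.0000]
BᵀPA = [-104.5000 -24.0000]
K = S⁻¹·BᵀPA = [-0.3989 -0.0916]
A−BK = [1.0954 0.3664; 3.0000 1.0000]
AᵀP(A−BK) = [0.6322 0.1775; 0.1775 0.0515]
P' = Q + AᵀP(A−BK) = [3.8822 -0.3225; -0.3225 0.3015]
tr(P') = 4.1837

4.1837


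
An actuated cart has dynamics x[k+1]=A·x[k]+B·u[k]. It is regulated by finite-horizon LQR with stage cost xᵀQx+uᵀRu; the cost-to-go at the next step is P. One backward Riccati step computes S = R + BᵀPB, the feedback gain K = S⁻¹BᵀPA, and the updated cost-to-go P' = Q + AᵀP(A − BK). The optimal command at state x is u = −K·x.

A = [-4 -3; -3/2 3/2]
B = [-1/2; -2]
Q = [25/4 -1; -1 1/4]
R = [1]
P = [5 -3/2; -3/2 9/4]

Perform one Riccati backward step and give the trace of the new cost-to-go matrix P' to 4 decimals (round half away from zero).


BᵀP = [0.5000 -3.7500]
S = R + BᵀPB = [1] + [7.2500] = [8.2500]
BᵀPA = [3.6250 -7.1250]
K = S⁻¹·BᵀPA = [0.4394 -0.8636]
A−BK = [-3.7803 -3.4318; -0.6212 -0.2273]
AᵀP(A−BK) = [65.4697 60.3182; 60.3182 57.4091]
P' = Q + AᵀP(A−BK) = [71.7197 59.3182; 59.3182 57.6591]
tr(P') = 129.3788

129.3788


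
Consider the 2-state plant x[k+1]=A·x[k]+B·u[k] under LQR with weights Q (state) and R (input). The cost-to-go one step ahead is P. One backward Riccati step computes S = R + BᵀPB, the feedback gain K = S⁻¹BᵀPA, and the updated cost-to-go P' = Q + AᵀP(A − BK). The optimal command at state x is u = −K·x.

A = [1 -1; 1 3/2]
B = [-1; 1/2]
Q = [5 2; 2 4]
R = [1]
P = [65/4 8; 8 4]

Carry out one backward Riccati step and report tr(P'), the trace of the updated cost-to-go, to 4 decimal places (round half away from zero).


BᵀP = [-12.2500 -6.0000]
S = R + BᵀPB = [1] + [9.2500] = [10.2500]
BᵀPA = [-18.2500 3.2500]
K = S⁻¹·BᵀPA = [-1.7805 0.3171]
A−BK = [-0.7805 -0.6829; 1.8902 1.3415]
AᵀP(A−BK) = [3.7561 -0.4634; -0.4634 0.2195]
P' = Q + AᵀP(A−BK) = [8.7561 1.5366; 1.5366 4.2195]
tr(P') = 12.9756

12.9756


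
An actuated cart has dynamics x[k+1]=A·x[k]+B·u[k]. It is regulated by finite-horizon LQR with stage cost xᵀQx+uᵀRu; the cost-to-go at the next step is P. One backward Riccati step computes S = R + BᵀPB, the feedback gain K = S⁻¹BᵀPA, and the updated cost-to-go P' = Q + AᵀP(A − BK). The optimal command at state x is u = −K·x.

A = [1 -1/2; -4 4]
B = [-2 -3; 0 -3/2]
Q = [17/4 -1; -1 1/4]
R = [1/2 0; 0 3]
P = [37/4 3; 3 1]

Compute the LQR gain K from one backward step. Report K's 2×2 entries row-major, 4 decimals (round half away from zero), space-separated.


0.0373 -0.2029 0.0636 -0.1107

BᵀP = [-18.5000 -6.0000; -32.2500 -10.5000]
S = R + BᵀPB = [1/2 0; 0 3] + [37.0000 64.5000; 64.5000 112.5000] = [37.5000 64.5000; 64.5000 115.5000]
BᵀPA = [5.5000 -14.7500; 9.7500 -25.8750]
K = S⁻¹·BᵀPA = [0.0373 -0.2029; 0.0636 -0.1107]
A−BK = [1.2654 -1.2379; -3.9046 3.8339]
AᵀP(A−BK) = [0.4249 -0.4296; -0.4296 0.4549]
P' = Q + AᵀP(A−BK) = [4.6749 -1.4296; -1.4296 0.7049]
tr(P') = 5.3798


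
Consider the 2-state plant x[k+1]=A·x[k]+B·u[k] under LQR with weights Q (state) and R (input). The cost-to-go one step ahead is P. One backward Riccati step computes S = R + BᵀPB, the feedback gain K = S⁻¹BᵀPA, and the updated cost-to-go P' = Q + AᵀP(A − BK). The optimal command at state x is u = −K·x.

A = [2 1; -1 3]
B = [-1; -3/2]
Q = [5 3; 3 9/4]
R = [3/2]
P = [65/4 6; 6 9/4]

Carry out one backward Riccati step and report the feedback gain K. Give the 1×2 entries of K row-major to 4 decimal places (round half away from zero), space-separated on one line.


BᵀP = [-25.2500 -9.3750]
S = R + BᵀPB = [3/2] + [39.3125] = [40.8125]
BᵀPA = [-41.1250 -53.3750]
K = S⁻¹·BᵀPA = [-1.0077 -1.3078]
A−BK = [0.9923 -0.3078; -2.5115 1.0383]
AᵀP(A−BK) = [1.8101 1.9663; 1.9663 2.6956]
P' = Q + AᵀP(A−BK) = [6.8101 4.9663; 4.9663 4.9456]
tr(P') = 11.7557

-1.0077 -1.3078


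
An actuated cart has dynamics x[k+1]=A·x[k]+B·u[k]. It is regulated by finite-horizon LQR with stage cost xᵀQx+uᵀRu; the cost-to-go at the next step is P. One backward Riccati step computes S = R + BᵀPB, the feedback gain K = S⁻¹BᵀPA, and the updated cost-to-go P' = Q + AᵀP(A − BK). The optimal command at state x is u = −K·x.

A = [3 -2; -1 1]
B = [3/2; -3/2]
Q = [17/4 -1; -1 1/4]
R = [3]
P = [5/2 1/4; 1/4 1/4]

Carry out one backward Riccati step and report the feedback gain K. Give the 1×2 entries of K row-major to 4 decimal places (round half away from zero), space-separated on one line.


BᵀP = [3.3750 0.0000]
S = R + BᵀPB = [3] + [5.0625] = [8.0625]
BᵀPA = [10.1250 -6.7500]
K = S⁻¹·BᵀPA = [1.2558 -0.8372]
A−BK = [1.1163 -0.7442; 0.8837 -0.2558]
AᵀP(A−BK) = [8.5349 -5.5233; -5.5233 3.5988]
P' = Q + AᵀP(A−BK) = [12.7849 -6.5233; -6.5233 3.8488]
tr(P') = 16.6337

1.2558 -0.8372


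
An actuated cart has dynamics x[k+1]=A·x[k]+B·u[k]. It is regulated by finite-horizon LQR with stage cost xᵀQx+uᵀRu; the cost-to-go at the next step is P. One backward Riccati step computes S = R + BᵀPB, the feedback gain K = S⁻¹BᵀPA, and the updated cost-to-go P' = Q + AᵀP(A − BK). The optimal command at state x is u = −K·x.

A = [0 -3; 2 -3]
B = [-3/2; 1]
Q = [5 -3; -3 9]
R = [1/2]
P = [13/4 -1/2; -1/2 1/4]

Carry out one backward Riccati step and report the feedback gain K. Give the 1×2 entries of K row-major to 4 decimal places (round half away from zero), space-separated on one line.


0.2092 1.3725

BᵀP = [-5.3750 1.0000]
S = R + BᵀPB = [1/2] + [9.0625] = [9.5625]
BᵀPA = [2.0000 13.1250]
K = S⁻¹·BᵀPA = [0.2092 1.3725]
A−BK = [0.3137 -0.9412; 1.7908 -4.3725]
AᵀP(A−BK) = [0.5817 -1.2451; -1.2451 4.4853]
P' = Q + AᵀP(A−BK) = [5.5817 -4.2451; -4.2451 13.4853]
tr(P') = 19.0670


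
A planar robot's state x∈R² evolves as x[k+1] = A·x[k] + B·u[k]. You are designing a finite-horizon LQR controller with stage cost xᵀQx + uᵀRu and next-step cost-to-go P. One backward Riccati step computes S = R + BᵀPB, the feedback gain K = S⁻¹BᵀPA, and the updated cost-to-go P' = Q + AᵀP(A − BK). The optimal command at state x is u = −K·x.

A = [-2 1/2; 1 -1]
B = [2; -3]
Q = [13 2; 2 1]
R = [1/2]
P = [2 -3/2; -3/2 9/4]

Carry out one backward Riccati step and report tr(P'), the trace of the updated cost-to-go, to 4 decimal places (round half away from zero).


BᵀP = [8.5000 -9.7500]
S = R + BᵀPB = [1/2] + [46.2500] = [46.7500]
BᵀPA = [-26.7500 14.0000]
K = S⁻¹·BᵀPA = [-0.5722 0.2995]
A−BK = [-0.8556 -0.0989; -0.7166 -0.1016]
AᵀP(A−BK) = [0.9439 0.0107; 0.0107 0.0575]
P' = Q + AᵀP(A−BK) = [13.9439 2.0107; 2.0107 1.0575]
tr(P') = 15.0013

15.0013


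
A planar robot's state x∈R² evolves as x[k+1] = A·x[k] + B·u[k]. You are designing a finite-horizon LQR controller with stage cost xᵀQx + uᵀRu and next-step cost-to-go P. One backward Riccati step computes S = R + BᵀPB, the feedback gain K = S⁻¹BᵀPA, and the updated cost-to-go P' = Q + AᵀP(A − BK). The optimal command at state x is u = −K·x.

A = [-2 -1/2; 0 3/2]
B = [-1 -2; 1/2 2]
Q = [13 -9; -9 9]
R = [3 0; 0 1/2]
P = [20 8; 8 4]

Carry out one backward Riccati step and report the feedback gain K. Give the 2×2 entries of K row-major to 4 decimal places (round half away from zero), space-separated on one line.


BᵀP = [-16.0000 -6.0000; -24.0000 -8.0000]
S = R + BᵀPB = [3 0; 0 1/2] + [13.0000 20.0000; 20.0000 32.0000] = [16.0000 20.0000; 20.0000 32.5000]
BᵀPA = [32.0000 -1.0000; 48.0000 0.0000]
K = S⁻¹·BᵀPA = [0.6667 -0.2708; 1.0667 0.1667]
A−BK = [0.8000 -0.4375; -2.4667 1.3021]
AᵀP(A−BK) = [7.4667 -3.3333; -3.3333 1.7292]
P' = Q + AᵀP(A−BK) = [20.4667 -12.3333; -12.3333 10.7292]
tr(P') = 31.1958

0.6667 -0.2708 1.0667 0.1667


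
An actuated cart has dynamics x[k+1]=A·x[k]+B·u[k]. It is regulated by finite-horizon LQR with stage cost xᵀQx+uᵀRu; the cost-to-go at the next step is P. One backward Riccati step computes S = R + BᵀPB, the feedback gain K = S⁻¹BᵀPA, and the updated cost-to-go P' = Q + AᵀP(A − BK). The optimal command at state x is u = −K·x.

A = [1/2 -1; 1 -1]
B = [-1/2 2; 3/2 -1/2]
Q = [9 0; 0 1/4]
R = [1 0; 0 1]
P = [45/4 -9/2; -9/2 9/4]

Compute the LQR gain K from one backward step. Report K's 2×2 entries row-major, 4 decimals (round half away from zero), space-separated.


BᵀP = [-12.3750 5.6250; 24.7500 -10.1250]
S = R + BᵀPB = [1 0; 0 1] + [14.6250 -27.5625; -27.5625 54.5625] = [15.6250 -27.5625; -27.5625 55.5625]
BᵀPA = [-0.5625 6.7500; 2.2500 -14.6250]
K = S⁻¹·BᵀPA = [0.2836 -0.2586; 0.1812 -0.3915]
A−BK = [0.2794 -0.3463; 0.6652 -0.8078]
AᵀP(A−BK) = [0.3144 -0.3896; -0.3896 0.5199]
P' = Q + AᵀP(A−BK) = [9.3144 -0.3896; -0.3896 0.7699]
tr(P') = 10.0842

0.2836 -0.2586 0.1812 -0.3915


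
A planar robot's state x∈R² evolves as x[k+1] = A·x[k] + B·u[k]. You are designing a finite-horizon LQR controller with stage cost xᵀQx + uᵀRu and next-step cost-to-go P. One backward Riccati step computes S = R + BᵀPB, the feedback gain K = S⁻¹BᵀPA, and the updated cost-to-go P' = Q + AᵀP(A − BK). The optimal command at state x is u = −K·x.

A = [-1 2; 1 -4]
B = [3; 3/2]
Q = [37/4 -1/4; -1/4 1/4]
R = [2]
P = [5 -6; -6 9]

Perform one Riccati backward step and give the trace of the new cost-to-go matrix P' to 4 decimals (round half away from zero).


BᵀP = [6.0000 -4.5000]
S = R + BᵀPB = [2] + [11.2500] = [13.2500]
BᵀPA = [-10.5000 30.0000]
K = S⁻¹·BᵀPA = [-0.7925 2.2642]
A−BK = [1.3774 -4.7925; 2.1887 -7.3962]
AᵀP(A−BK) = [17.6792 -58.2264; -58.2264 192.0755]
P' = Q + AᵀP(A−BK) = [26.9292 -58.4764; -58.4764 192.3255]
tr(P') = 219.2547

219.2547


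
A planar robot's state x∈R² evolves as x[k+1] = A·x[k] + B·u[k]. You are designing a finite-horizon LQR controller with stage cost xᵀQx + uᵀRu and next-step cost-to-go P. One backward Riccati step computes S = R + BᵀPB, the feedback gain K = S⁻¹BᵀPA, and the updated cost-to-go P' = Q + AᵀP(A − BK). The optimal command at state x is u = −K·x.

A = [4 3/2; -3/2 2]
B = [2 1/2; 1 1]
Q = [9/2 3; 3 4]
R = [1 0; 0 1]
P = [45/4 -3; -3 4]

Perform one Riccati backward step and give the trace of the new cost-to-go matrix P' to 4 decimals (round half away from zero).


33.4043

BᵀP = [19.5000 -2.0000; 2.6250 2.5000]
S = R + BᵀPB = [1 0; 0 1] + [37.0000 7.7500; 7.7500 3.8125] = [38.0000 7.7500; 7.7500 4.8125]
BᵀPA = [81.0000 25.2500; 6.7500 8.9375]
K = S⁻¹·BᵀPA = [2.7481 0.4254; -3.0229 1.1720]
A−BK = [0.0153 0.0631; -1.2252 0.4025]
AᵀP(A−BK) = [22.8092 -4.1221; -4.1221 2.0952]
P' = Q + AᵀP(A−BK) = [27.3092 -1.1221; -1.1221 6.0952]
tr(P') = 33.4043


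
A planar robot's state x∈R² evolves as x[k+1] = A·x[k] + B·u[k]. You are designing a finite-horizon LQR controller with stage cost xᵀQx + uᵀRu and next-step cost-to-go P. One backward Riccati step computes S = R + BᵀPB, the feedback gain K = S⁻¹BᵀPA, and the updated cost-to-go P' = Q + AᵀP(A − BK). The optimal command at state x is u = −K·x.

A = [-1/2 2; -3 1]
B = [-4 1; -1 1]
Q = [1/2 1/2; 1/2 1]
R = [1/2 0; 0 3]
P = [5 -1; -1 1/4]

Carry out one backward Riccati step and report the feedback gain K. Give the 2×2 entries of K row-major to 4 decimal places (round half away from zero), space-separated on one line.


BᵀP = [-19.0000 3.7500; 4.0000 -0.7500]
S = R + BᵀPB = [1/2 0; 0 3] + [72.2500 -15.2500; -15.2500 3.2500] = [72.7500 -15.2500; -15.2500 6.2500]
BᵀPA = [-1.7500 -34.2500; 0.2500 7.2500]
K = S⁻¹·BᵀPA = [-0.0321 -0.4660; -0.0383 0.0231]
A−BK = [-0.5900 0.1131; -2.9938 0.5110]
AᵀP(A−BK) = [0.4534 -0.0712; -0.0712 0.1238]
P' = Q + AᵀP(A−BK) = [0.9534 0.4288; 0.4288 1.1238]
tr(P') = 2.0772

-0.0321 -0.4660 -0.0383 0.0231


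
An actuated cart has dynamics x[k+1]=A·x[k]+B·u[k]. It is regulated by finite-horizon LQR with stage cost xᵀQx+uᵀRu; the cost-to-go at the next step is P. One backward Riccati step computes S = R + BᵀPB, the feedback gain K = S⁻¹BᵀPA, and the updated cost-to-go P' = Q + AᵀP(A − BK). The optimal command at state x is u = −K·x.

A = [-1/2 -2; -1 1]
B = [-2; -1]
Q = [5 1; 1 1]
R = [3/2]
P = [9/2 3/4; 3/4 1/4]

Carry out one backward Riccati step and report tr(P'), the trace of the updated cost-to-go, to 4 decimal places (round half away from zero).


7.5968

BᵀP = [-9.7500 -1.7500]
S = R + BᵀPB = [3/2] + [21.2500] = [22.7500]
BᵀPA = [6.6250 17.7500]
K = S⁻¹·BᵀPA = [0.2912 0.7802]
A−BK = [0.0824 -0.4396; -0.7088 1.7802]
AᵀP(A−BK) = [0.1957 0.2060; 0.2060 1.4011]
P' = Q + AᵀP(A−BK) = [5.1957 1.2060; 1.2060 2.4011]
tr(P') = 7.5968


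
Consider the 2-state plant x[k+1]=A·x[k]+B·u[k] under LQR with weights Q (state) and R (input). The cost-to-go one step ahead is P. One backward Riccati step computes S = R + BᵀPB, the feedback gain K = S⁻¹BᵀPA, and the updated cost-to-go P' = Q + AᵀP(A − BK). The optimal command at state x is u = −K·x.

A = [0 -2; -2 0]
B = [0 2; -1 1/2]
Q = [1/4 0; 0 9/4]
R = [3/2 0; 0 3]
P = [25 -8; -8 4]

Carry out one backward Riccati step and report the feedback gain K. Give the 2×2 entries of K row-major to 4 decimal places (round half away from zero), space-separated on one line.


BᵀP = [8.0000 -4.0000; 46.0000 -14.0000]
S = R + BᵀPB = [3/2 0; 0 3] + [4.0000 14.0000; 14.0000 85.0000] = [5.5000 14.0000; 14.0000 88.0000]
BᵀPA = [8.0000 -16.0000; 28.0000 -92.0000]
K = S⁻¹·BᵀPA = [1.0833 -0.4167; 0.1458 -0.9792]
A−BK = [-0.2917 -0.0417; -0.9896 0.0729]
AᵀP(A−BK) = [3.2500 -1.2500; -1.2500 3.2500]
P' = Q + AᵀP(A−BK) = [3.5000 -1.2500; -1.2500 5.5000]
tr(P') = 9.0000

1.0833 -0.4167 0.1458 -0.9792


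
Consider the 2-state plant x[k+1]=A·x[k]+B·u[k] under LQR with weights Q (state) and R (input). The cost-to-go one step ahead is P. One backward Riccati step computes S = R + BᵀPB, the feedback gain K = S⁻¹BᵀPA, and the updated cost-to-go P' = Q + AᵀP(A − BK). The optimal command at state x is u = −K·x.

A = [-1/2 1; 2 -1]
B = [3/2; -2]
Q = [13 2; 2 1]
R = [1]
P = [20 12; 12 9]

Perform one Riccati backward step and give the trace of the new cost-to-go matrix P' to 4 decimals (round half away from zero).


31.5000

BᵀP = [6.0000 0.0000]
S = R + BᵀPB = [1] + [9.0000] = [10.0000]
BᵀPA = [-3.0000 6.0000]
K = S⁻¹·BᵀPA = [-0.3000 0.6000]
A−BK = [-0.0500 0.1000; 1.4000 0.2000]
AᵀP(A−BK) = [16.1000 3.8000; 3.8000 1.4000]
P' = Q + AᵀP(A−BK) = [29.1000 5.8000; 5.8000 2.4000]
tr(P') = 31.5000


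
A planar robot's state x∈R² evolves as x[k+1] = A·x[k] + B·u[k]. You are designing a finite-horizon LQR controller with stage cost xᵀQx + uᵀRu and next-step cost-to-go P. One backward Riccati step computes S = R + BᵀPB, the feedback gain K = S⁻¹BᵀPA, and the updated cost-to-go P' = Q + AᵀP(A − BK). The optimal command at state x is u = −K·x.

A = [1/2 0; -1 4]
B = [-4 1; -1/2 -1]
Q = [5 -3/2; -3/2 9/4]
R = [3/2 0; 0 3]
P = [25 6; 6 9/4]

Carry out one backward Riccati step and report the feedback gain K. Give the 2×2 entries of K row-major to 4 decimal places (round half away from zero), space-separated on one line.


BᵀP = [-103.0000 -25.1250; 19.0000 3.7500]
S = R + BᵀPB = [3/2 0; 0 3] + [424.5625 -77.8750; -77.8750 15.2500] = [426.0625 -77.8750; -77.8750 18.2500]
BᵀPA = [-26.3750 -100.5000; 5.7500 15.0000]
K = S⁻¹·BᵀPA = [-0.0196 -0.3892; 0.2314 -0.8389]
A−BK = [0.1902 -0.7179; -0.7784 2.9665]
AᵀP(A−BK) = [0.6523 -2.4418; -2.4418 9.4675]
P' = Q + AᵀP(A−BK) = [5.6523 -3.9418; -3.9418 11.7175]
tr(P') = 17.3697

-0.0196 -0.3892 0.2314 -0.8389


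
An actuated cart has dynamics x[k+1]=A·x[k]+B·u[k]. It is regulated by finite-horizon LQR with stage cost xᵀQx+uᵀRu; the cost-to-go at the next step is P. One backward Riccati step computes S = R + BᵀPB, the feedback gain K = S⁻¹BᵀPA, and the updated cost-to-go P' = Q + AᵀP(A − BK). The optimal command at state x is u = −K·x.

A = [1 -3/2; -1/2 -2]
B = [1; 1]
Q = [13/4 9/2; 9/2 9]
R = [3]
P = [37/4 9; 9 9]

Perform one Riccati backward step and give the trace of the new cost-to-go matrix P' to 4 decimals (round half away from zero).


21.0541

BᵀP = [18.2500 18.0000]
S = R + BᵀPB = [3] + [36.2500] = [39.2500]
BᵀPA = [9.2500 -63.3750]
K = S⁻¹·BᵀPA = [0.2357 -1.6146]
A−BK = [0.7643 0.1146; -0.7357 -0.3854]
AᵀP(A−BK) = [0.3201 -1.1895; -1.1895 8.4841]
P' = Q + AᵀP(A−BK) = [3.5701 3.3105; 3.3105 17.4841]
tr(P') = 21.0541


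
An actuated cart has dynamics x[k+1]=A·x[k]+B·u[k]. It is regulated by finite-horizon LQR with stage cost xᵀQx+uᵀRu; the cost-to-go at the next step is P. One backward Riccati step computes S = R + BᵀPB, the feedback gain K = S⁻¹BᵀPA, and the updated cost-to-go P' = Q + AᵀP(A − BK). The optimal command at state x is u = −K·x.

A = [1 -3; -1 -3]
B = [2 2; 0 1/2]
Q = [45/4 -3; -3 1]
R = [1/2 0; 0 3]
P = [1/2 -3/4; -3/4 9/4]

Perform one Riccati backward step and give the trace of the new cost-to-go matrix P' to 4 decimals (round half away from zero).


BᵀP = [1.0000 -1.5000; 0.6250 -0.3750]
S = R + BᵀPB = [1/2 0; 0 3] + [2.0000 1.2500; 1.2500 1.0625] = [2.5000 1.2500; 1.2500 4.0625]
BᵀPA = [2.5000 1.5000; 1.0000 -0.7500]
K = S⁻¹·BᵀPA = [1.0364 0.8182; -0.0727 -0.4364]
A−BK = [-0.9273 -3.7636; -0.9636 -2.7818]
AᵀP(A−BK) = [1.7318 3.6409; 3.6409 9.6955]
P' = Q + AᵀP(A−BK) = [12.9818 0.6409; 0.6409 10.6955]
tr(P') = 23.6773

23.6773
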